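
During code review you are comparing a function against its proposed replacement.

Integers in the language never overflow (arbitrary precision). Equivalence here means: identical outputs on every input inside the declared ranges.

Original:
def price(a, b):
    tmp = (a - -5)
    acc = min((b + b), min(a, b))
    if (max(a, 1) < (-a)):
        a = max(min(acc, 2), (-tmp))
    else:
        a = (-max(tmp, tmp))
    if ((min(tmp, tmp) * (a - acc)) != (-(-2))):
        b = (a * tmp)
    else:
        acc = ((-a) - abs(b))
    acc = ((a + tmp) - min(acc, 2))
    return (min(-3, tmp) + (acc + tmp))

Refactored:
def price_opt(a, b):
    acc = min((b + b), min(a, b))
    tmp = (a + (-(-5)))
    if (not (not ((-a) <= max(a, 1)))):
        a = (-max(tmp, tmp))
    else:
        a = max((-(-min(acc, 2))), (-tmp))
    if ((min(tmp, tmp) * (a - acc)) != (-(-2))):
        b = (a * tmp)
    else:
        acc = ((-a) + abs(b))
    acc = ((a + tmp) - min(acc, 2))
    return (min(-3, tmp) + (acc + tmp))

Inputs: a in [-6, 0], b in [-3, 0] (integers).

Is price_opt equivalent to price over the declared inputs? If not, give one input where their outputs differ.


Evaluate both at a=-3, b=-1.
price: tmp becomes 2; next acc becomes -3; next (max(a, 1) < (-a)) evaluates to true; next a becomes -2; next ((min(tmp, tmp) * (a - acc)) != (-(-2))) evaluates to false; next acc becomes 1; next acc becomes -1; next final value -2
price_opt: acc becomes -3; next tmp becomes 2; next (not (not ((-a) <= max(a, 1)))) evaluates to false; next a becomes -2; next ((min(tmp, tmp) * (a - acc)) != (-(-2))) evaluates to false; next acc becomes 3; next acc becomes -2; next final value -3
-2 and -3 differ, so these are not the same function on this domain.
verdict: not equivalent; witness: a=-3, b=-1


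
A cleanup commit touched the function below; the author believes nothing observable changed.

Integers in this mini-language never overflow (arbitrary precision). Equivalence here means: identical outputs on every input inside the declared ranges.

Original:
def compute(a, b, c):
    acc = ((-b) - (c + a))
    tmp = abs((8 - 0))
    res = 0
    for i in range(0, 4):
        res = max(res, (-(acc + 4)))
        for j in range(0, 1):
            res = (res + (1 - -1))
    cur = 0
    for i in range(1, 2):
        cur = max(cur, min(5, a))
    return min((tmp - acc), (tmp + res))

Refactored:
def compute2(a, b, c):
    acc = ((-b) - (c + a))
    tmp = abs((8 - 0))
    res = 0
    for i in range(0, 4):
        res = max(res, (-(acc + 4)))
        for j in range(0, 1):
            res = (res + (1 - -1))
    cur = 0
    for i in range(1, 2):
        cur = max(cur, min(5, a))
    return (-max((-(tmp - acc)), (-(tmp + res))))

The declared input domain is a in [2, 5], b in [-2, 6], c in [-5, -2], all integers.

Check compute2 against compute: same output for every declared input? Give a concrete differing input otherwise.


The two are interchangeable: min/max/abs usage differs, and every declared input agrees.
As a probe, take a=3, b=6, c=-5: compute runs acc becomes -4; next tmp becomes 8; next res becomes 0; next at i=0:; next res becomes 0; next at j=0:; next res becomes 2; next at i=1:; next res becomes 2; next at j=0:; next res becomes 4; next at i=2:; next res becomes 4; next at j=0:; next res becomes 6; next at i=3:; next res becomes 6; next at j=0:; next res becomes 8; next cur becomes 0; next at i=1:; next cur becomes 3; next final value 12; compute2 runs acc becomes -4; next tmp becomes 8; next res becomes 0; next at i=0:; next res becomes 0; next at j=0:; next res becomes 2; next at i=1:; next res becomes 2; next at j=0:; next res becomes 4; next at i=2:; next res becomes 4; next at j=0:; next res becomes 6; next at i=3:; next res becomes 6; next at j=0:; next res becomes 8; next cur becomes 0; next at i=1:; next cur becomes 3; next final value 12; both end at 12.
An exhaustive pass over the 144 declared inputs shows identical outputs.
verdict: equivalent


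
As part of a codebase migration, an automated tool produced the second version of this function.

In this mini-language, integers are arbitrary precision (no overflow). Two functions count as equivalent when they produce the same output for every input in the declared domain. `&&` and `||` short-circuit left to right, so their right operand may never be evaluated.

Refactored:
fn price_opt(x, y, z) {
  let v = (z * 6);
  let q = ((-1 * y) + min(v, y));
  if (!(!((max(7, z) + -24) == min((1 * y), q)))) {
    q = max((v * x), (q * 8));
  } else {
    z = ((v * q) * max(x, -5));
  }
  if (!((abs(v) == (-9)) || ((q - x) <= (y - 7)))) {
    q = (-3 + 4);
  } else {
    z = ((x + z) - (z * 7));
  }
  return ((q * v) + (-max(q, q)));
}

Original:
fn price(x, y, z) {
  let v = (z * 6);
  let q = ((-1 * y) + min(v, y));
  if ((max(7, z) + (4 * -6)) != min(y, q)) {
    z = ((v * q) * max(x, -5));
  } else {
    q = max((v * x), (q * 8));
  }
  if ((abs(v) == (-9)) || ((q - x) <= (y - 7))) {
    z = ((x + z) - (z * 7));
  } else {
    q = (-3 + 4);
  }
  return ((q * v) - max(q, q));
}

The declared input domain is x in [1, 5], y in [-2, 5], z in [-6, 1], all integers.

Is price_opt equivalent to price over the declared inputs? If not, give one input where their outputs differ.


The two are interchangeable: arithmetic usage differs, constant usage differs, boolean connective usage differs, comparison usage differs, and every declared input agrees.
One worked example (x=3, y=-1, z=-2) — price: v becomes -12; next q becomes -11; next ((max(7, z) + (4 * -6)) != min(y, q)) evaluates to true; next z becomes 396; next ((abs(v) == (-9)) || ((q - x) <= (y - 7))) evaluates to true; next z becomes -2373; next final value 143; price_opt: v becomes -12; next q becomes -11; next (!(!((max(7, z) + -24) == min((1 * y), q)))) evaluates to false; next z becomes 396; next (!((abs(v) == (-9)) || ((q - x) <= (y - 7)))) evaluates to false; next z becomes -2373; next final value 143; agreement on 143.
Every one of the 320 inputs gives matching results.
verdict: equivalent


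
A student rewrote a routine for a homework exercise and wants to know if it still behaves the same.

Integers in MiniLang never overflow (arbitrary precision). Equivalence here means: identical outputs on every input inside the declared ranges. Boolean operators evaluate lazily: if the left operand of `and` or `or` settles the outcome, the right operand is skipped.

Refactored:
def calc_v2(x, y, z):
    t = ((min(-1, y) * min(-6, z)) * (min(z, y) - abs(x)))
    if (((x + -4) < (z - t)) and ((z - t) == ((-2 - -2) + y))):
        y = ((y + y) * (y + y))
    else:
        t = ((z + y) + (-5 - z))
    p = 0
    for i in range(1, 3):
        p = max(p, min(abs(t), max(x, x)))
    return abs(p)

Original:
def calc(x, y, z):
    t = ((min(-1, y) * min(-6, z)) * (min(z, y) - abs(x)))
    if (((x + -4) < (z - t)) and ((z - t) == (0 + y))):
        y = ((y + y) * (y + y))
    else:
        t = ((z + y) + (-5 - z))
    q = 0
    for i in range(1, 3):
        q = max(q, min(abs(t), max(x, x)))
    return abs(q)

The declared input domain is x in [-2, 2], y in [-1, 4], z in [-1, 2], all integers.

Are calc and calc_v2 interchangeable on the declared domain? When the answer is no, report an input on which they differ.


Reading the diff, among the changes: arithmetic usage differs; also constant usage differs; also local variable names differ.
As a probe, take x=1, y=0, z=2: calc runs t := -6 | (((x + -4) < (z - t)) and ((z - t) == (0 + y))): false | t := -5 | q := 0 | iter i=1: | q := 1 | iter i=2: | q := 1 | result 1; calc_v2 runs t := -6 | (((x + -4) < (z - t)) and ((z - t) == ((-2 - -2) + y))): false | t := -5 | p := 0 | iter i=1: | p := 1 | iter i=2: | p := 1 | result 1; both end at 1.
Across all 120 domain points the two functions coincide.
verdict: equivalent


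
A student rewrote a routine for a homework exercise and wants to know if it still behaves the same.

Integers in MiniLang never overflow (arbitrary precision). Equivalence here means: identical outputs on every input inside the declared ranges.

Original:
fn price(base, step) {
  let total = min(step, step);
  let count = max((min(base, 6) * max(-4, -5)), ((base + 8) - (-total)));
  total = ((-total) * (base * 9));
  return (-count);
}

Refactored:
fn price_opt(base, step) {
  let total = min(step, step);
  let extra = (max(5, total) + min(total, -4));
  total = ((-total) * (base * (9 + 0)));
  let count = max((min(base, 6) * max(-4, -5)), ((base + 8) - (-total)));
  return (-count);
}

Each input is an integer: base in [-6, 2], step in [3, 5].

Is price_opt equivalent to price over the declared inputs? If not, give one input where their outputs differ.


Take base=-6, step=3.
price: total := 3 | count := 24 | total := 162 | result -24
price_opt: total := 3 | extra := 1 | total := 162 | count := 164 | result -164
-24 vs -164 — the two versions disagree here.
verdict: not equivalent; witness: base=-6, step=3


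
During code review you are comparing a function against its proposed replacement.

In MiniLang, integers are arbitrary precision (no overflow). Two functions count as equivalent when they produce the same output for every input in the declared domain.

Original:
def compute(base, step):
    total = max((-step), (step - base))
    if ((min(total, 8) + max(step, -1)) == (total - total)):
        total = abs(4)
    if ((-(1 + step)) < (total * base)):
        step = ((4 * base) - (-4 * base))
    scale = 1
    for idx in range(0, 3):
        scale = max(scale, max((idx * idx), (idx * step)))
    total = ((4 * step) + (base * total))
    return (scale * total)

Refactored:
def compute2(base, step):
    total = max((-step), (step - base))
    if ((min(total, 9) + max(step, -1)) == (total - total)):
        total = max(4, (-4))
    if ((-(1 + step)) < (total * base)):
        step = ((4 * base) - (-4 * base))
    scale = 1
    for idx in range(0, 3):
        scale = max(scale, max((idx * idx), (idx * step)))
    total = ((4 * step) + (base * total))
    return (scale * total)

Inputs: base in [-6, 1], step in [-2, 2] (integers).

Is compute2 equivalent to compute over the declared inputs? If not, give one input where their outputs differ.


The edit looks behavioral (`8` became `9`), but over these ranges it never changes the outcome; all 40 inputs agree.
verdict: equivalent


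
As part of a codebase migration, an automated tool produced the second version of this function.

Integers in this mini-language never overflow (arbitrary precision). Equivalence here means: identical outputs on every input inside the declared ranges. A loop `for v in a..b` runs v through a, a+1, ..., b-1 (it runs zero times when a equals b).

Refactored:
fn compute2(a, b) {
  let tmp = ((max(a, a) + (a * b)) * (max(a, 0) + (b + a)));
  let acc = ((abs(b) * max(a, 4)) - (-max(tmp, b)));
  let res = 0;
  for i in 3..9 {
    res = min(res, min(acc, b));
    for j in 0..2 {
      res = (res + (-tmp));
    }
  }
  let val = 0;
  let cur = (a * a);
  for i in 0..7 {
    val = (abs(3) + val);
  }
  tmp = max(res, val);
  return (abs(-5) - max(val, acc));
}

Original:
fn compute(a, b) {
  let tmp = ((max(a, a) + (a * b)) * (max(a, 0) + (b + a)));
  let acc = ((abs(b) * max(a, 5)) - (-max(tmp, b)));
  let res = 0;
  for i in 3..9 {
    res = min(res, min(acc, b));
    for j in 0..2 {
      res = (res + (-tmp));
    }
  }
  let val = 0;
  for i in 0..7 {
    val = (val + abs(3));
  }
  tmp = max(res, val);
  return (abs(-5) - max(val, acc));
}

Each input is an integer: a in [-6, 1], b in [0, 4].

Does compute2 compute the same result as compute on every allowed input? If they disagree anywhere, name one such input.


These are not equivalent — on a=-6, b=1 the outputs split (-60 vs -59).
compute: tmp = 60; acc = 65; res = 0; [i=3]; res = 0; [j=0]; res = -60; [j=1]; res = -120; [i=4]; res = -120; [j=0]; res = -180; [j=1]; res = -240; [i=5]; res = -240; [j=0]; res = -300; [j=1]; res = -360; [i=6]; res = -360; [j=0]; res = -420; [j=1]; res = -480; [i=7]; res = -480; [j=0]; res = -540; [j=1]; res = -600; [i=8]; res = -600; [j=0]; res = -660; [j=1]; res = -720; val = 0; [i=0]; val = 3; [i=1]; val = 6; [i=2]; val = 9; [i=3]; val = 12; [i=4]; val = 15; [i=5]; val = 18; [i=6]; val = 21; tmp = 21; return -60
compute2: tmp = 60; acc = 64; res = 0; [i=3]; res = 0; [j=0]; res = -60; [j=1]; res = -120; [i=4]; res = -120; [j=0]; res = -180; [j=1]; res = -240; [i=5]; res = -240; [j=0]; res = -300; [j=1]; res = -360; [i=6]; res = -360; [j=0]; res = -420; [j=1]; res = -480; [i=7]; res = -480; [j=0]; res = -540; [j=1]; res = -600; [i=8]; res = -600; [j=0]; res = -660; [j=1]; res = -720; val = 0; cur = 36; [i=0]; val = 3; [i=1]; val = 6; [i=2]; val = 9; [i=3]; val = 12; [i=4]; val = 15; [i=5]; val = 18; [i=6]; val = 21; tmp = 21; return -59
verdict: not equivalent; witness: a=-6, b=1


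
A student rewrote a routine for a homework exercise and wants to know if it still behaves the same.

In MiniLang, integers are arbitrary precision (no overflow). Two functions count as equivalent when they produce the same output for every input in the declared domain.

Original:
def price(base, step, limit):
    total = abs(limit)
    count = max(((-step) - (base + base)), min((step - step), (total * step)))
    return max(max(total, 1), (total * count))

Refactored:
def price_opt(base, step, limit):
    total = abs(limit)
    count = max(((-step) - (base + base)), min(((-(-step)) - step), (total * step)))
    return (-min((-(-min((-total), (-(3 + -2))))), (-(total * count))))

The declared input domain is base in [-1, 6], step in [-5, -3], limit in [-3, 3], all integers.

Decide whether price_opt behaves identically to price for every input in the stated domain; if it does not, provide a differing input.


Behavior is preserved: although constant usage differs; arithmetic usage differs; min/max/abs usage differs, the outputs never diverge.
Spot check at base=2, step=-5, limit=-3 — price: total=3, then count=1, then returns 3. price_opt: total=3, then count=1, then returns 3. Both give 3.
Across all 168 domain points the two functions coincide.
verdict: equivalent


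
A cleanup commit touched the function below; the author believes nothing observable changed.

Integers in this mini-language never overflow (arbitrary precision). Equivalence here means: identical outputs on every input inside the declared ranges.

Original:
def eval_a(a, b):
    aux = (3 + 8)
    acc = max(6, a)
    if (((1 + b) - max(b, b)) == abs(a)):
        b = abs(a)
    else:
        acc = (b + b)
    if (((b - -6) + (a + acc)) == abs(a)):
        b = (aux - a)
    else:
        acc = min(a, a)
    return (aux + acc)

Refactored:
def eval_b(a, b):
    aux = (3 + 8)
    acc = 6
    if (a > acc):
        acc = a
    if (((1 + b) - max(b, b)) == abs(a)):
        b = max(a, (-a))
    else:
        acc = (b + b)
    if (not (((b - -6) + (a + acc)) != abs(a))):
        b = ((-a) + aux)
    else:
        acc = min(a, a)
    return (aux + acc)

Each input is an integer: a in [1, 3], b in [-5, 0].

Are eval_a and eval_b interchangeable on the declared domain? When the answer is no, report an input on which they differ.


Reading the diff, among the changes: comparison usage differs; also statement counts differ; also min/max/abs usage differs; also boolean connective usage differs; also branching structure differs; also arithmetic usage differs.
One worked example (a=3, b=-1) — eval_a: aux = 11; acc = 6; (((1 + b) - max(b, b)) == abs(a)) -> false; acc = -2; (((b - -6) + (a + acc)) == abs(a)) -> false; acc = 3; return 14; eval_b: aux = 11; acc = 6; (a > acc) -> false; (((1 + b) - max(b, b)) == abs(a)) -> false; acc = -2; (not (((b - -6) + (a + acc)) != abs(a))) -> false; acc = 3; return 14; agreement on 14.
Every one of the 18 inputs gives matching results.
verdict: equivalent


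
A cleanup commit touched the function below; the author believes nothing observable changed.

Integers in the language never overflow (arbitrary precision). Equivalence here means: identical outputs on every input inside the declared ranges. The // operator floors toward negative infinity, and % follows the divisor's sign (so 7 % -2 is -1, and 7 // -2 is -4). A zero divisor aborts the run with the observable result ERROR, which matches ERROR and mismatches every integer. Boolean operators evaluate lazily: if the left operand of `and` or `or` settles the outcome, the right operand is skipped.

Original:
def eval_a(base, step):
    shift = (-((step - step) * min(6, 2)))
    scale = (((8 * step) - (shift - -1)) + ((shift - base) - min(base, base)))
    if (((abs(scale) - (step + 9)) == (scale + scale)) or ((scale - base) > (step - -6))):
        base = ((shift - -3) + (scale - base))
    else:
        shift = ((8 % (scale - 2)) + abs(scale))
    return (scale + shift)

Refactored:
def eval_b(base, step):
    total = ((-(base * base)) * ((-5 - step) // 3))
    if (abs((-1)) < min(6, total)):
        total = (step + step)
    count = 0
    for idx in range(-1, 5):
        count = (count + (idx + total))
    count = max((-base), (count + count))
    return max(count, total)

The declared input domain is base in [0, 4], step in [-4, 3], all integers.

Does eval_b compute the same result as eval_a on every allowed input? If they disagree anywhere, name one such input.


At base=0, step=-4: eval_a gives -27, eval_b gives 18.
verdict: not equivalent; witness: base=0, step=-4


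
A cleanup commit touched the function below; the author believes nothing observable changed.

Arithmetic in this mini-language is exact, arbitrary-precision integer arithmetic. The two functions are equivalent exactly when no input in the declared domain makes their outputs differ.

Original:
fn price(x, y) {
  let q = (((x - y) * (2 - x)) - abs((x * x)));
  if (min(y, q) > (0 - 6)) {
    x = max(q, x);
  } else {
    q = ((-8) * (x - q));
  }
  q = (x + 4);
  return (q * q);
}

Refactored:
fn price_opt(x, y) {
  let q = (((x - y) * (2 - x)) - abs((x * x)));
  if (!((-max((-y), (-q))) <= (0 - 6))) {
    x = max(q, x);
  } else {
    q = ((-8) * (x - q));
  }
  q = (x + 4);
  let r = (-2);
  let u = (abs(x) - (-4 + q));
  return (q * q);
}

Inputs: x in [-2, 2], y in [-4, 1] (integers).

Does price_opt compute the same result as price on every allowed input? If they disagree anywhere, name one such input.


Comparing the listings, the differences include: min/max/abs usage differs, and boolean connective usage differs, and arithmetic usage differs, and constant usage differs, and statement counts differ, and comparison usage differs, and local variable names differ.
As a probe, take x=1, y=-4: price runs q = 4; (min(y, q) > (0 - 6)) -> true; x = 4; q = 8; return 64; price_opt runs q = 4; (!((-max((-y), (-q))) <= (0 - 6))) -> true; x = 4; q = 8; r = -2; u = 0; return 64; both end at 64.
Every one of the 30 inputs gives matching results.
verdict: equivalent


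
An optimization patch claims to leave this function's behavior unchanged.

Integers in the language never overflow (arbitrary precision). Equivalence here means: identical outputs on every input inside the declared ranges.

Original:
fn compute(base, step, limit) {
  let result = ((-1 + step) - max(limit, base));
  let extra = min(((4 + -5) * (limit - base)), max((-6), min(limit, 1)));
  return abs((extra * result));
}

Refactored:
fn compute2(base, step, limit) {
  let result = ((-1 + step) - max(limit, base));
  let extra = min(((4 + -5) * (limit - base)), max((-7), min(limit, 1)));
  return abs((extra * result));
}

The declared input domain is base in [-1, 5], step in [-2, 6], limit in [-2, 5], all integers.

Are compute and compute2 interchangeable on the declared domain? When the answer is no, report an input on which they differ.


Equivalent. The edit looks behavioral (`6` became `7`), but over these ranges it never changes the outcome.
An exhaustive pass over the 504 declared inputs shows identical outputs.
Spot check at base=-1, step=0, limit=-1 — compute: result=0, then extra=-1, then returns 0. compute2: result=0, then extra=-1, then returns 0. Both give 0.
verdict: equivalent


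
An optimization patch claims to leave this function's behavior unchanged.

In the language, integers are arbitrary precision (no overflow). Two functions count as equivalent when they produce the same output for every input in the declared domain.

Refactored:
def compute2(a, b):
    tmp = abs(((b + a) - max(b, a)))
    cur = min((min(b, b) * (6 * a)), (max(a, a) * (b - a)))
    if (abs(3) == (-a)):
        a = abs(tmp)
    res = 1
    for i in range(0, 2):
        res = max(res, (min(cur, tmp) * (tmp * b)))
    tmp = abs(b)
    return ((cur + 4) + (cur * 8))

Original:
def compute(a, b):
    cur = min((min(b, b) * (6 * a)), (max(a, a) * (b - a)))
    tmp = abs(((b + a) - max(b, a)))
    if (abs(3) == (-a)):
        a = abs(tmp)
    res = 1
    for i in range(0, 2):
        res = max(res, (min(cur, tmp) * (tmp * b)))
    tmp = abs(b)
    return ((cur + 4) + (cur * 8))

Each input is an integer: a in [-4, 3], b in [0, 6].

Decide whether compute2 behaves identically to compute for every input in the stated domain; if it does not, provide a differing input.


Reading the diff, among the changes: same computation, different form.
As a probe, take a=0, b=5: compute runs cur := 0 | tmp := 0 | (abs(3) == (-a)): false | res := 1 | iter i=0: | res := 1 | iter i=1: | res := 1 | tmp := 5 | result 4; compute2 runs tmp := 0 | cur := 0 | (abs(3) == (-a)): false | res := 1 | iter i=0: | res := 1 | iter i=1: | res := 1 | tmp := 5 | result 4; both end at 4.
Checked all 56 inputs in the declared domain: the outputs agree on every one.
verdict: equivalent


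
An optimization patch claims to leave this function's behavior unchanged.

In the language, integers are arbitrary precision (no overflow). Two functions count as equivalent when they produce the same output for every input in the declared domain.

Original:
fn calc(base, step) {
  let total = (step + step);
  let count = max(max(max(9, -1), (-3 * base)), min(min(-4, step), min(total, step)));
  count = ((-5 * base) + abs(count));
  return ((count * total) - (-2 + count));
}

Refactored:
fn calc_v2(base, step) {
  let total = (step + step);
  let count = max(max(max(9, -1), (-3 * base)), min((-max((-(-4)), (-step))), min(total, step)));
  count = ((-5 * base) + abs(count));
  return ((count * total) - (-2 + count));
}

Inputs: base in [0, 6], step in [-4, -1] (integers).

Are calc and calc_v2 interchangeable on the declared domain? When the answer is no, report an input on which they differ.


Side by side, the visible changes include: min/max/abs usage differs.
Spot check at base=0, step=-1 — calc: total := -2 | count := 9 | count := 9 | result -25. calc_v2: total := -2 | count := 9 | count := 9 | result -25. Both give -25.
Across all 28 domain points the two functions coincide.
verdict: equivalent


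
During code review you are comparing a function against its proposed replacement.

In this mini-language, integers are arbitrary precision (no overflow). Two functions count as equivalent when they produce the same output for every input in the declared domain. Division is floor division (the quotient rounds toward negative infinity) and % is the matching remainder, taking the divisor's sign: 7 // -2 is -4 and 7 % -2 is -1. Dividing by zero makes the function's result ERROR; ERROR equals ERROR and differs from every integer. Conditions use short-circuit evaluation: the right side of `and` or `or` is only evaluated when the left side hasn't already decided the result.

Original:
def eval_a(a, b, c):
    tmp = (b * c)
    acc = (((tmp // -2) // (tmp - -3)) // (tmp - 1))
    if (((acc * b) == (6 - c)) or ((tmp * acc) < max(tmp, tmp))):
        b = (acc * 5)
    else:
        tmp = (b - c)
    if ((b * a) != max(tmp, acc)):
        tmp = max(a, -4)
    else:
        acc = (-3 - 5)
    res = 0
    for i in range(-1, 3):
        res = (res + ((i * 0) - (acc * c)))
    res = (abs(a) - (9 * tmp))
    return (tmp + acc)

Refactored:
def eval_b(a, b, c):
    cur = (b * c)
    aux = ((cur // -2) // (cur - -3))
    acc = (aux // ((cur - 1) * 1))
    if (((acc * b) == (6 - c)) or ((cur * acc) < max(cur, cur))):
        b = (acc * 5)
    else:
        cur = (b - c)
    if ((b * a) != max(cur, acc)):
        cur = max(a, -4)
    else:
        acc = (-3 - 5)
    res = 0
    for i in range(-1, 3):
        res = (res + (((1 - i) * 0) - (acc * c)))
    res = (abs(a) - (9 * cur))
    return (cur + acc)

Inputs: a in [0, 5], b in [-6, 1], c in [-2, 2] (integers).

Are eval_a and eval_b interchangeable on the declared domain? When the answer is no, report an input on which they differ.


Comparing the listings, the differences include: constant usage differs; arithmetic usage differs; local variable names differ; statement counts differ.
Spot check at a=1, b=1, c=0 — eval_a: tmp=0, then acc=0, then (((acc * b) == (6 - c)) or ((tmp * acc) < max(tmp, tmp))) is false, then tmp=1, then ((b * a) != max(tmp, acc)) is false, then acc=-8, then res=0, then (i=-1), then res=0, then (i=0), then res=0, then (i=1), then res=0, then (i=2), then res=0, then res=-8, then returns -7. eval_b: cur=0, then aux=0, then acc=0, then (((acc * b) == (6 - c)) or ((cur * acc) < max(cur, cur))) is false, then cur=1, then ((b * a) != max(cur, acc)) is false, then acc=-8, then res=0, then (i=-1), then res=0, then (i=0), then res=0, then (i=1), then res=0, then (i=2), then res=0, then res=-8, then returns -7. Both give -7.
Sweeping the whole domain (240 inputs) finds no disagreement.
verdict: equivalent


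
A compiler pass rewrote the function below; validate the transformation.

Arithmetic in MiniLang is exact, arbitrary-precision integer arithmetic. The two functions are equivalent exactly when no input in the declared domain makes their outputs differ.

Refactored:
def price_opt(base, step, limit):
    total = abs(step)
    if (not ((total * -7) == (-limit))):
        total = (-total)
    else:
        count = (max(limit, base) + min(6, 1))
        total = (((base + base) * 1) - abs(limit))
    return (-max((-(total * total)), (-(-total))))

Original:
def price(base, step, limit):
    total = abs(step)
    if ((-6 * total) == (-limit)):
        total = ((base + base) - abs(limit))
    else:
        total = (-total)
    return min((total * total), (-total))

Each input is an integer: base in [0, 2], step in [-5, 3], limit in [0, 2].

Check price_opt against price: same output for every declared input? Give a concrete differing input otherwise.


Equivalent. The suspicious edit (`-6` became `-7`) never changes the result for any input inside the declared domain.
An exhaustive pass over the 81 declared inputs shows identical outputs.
Spot check at base=1, step=-2, limit=2 — price: total becomes 2; next ((-6 * total) == (-limit)) evaluates to false; next total becomes -2; next final value 2. price_opt: total becomes 2; next (not ((total * -7) == (-limit))) evaluates to true; next total becomes -2; next final value 2. Both give 2.
verdict: equivalent


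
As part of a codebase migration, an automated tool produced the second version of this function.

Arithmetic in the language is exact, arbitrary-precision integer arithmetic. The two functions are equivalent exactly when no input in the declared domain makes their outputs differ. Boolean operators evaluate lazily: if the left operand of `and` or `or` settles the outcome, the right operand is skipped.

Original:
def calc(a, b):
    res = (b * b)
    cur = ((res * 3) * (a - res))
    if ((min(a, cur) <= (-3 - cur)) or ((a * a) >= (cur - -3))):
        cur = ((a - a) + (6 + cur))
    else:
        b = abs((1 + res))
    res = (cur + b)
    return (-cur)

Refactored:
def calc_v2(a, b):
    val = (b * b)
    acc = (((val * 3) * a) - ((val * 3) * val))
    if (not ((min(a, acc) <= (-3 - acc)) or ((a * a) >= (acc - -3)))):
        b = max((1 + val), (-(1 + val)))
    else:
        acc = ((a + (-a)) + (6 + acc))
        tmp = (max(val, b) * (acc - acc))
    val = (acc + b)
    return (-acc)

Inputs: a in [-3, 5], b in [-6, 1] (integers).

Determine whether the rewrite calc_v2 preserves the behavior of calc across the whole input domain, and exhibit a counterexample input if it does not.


Equivalent — the differences include local variable names differ; and boolean connective usage differs; and arithmetic usage differs; and statement counts differ; and min/max/abs usage differs; and constant usage differs, yet no declared input distinguishes the two.
Spot check at a=1, b=-2 — calc: res = 4; cur = -36; ((min(a, cur) <= (-3 - cur)) or ((a * a) >= (cur - -3))) -> true; cur = -30; res = -32; return 30. calc_v2: val = 4; acc = -36; (not ((min(a, acc) <= (-3 - acc)) or ((a * a) >= (acc - -3)))) -> false; acc = -30; tmp = 0; val = -32; return 30. Both give 30.
Sweeping the whole domain (72 inputs) finds no disagreement.
verdict: equivalent


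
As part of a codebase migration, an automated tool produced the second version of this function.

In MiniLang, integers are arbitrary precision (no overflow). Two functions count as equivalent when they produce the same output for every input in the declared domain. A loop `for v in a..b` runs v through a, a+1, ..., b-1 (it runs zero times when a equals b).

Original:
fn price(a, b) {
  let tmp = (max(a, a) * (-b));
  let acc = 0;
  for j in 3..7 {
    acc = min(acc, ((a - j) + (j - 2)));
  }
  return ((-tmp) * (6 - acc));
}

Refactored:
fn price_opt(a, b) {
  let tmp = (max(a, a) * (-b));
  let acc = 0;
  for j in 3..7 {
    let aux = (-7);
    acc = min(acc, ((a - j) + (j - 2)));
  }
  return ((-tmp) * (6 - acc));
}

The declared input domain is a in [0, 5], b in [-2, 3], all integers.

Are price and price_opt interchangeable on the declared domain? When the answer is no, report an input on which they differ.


Behavior is preserved: although statement counts differ; constant usage differs; local variable names differ, the outputs never diverge.
One worked example (a=2, b=-2) — price: tmp = 4; acc = 0; [j=3]; acc = 0; [j=4]; acc = 0; [j=5]; acc = 0; [j=6]; acc = 0; return -24; price_opt: tmp = 4; acc = 0; [j=3]; aux = -7; acc = 0; [j=4]; aux = -7; acc = 0; [j=5]; aux = -7; acc = 0; [j=6]; aux = -7; acc = 0; return -24; agreement on -24.
Every one of the 36 inputs gives matching results.
verdict: equivalent


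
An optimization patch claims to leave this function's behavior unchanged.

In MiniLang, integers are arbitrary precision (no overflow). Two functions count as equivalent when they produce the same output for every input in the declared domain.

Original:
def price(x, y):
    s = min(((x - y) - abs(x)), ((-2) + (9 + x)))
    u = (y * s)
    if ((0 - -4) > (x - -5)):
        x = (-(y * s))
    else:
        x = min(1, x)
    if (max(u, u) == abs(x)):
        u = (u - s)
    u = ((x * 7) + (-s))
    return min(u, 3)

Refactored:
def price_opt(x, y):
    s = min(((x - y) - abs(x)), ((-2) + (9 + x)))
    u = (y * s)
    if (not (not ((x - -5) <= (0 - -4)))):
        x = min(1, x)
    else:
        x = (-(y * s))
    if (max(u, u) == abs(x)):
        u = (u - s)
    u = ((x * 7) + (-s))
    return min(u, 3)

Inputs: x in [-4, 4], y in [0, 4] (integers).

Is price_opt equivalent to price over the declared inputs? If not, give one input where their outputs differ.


Not equivalent: x=-4, y=0 separates them (3 vs -20).
price: s becomes -8; next u becomes 0; next ((0 - -4) > (x - -5)) evaluates to true; next x becomes 0; next (max(u, u) == abs(x)) evaluates to true; next u becomes 8; next u becomes 8; next final value 3
price_opt: s becomes -8; next u becomes 0; next (not (not ((x - -5) <= (0 - -4)))) evaluates to true; next x becomes -4; next (max(u, u) == abs(x)) evaluates to false; next u becomes -20; next final value -20
verdict: not equivalent; witness: x=-4, y=0


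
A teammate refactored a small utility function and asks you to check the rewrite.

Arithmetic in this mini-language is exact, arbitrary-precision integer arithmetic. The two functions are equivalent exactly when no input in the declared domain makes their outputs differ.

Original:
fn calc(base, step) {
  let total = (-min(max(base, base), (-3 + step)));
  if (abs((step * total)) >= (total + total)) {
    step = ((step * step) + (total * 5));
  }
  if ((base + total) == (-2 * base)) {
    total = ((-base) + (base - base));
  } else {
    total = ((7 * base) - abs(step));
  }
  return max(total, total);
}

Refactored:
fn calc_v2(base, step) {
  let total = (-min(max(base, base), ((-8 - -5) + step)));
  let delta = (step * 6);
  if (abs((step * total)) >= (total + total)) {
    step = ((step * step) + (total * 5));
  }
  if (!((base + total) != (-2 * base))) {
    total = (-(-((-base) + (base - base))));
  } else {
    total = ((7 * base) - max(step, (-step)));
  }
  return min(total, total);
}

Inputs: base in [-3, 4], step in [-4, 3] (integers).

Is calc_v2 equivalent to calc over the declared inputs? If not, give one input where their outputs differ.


Equivalent. The suspicious edit (`max(total, total)` became `min(total, total)`) never changes the result for any input inside the declared domain.
Every one of the 64 inputs gives matching results.
Spot check at base=0, step=-2 — calc: total becomes 5; next (abs((step * total)) >= (total + total)) evaluates to true; next step becomes 29; next ((base + total) == (-2 * base)) evaluates to false; next total becomes -29; next final value -29. calc_v2: total becomes 5; next delta becomes -12; next (abs((step * total)) >= (total + total)) evaluates to true; next step becomes 29; next (!((base + total) != (-2 * base))) evaluates to false; next total becomes -29; next final value -29. Both give -29.
verdict: equivalent


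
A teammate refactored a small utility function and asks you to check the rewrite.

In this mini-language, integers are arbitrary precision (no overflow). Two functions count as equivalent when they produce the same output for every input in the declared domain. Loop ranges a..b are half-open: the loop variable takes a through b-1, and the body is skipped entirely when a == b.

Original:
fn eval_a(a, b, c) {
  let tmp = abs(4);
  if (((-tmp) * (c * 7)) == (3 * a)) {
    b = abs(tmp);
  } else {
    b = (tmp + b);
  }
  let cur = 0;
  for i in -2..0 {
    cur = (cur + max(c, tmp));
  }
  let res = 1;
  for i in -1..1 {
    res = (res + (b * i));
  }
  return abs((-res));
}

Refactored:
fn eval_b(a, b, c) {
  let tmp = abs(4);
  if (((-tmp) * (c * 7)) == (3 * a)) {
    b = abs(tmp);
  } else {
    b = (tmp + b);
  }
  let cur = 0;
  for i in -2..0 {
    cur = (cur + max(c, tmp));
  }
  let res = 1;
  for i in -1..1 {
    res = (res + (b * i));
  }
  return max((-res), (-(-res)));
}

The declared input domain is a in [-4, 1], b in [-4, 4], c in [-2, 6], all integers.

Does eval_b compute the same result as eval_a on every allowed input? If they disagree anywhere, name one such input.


The two versions differ — the changes include min/max/abs usage differs.
Spot check at a=0, b=0, c=5 — eval_a: tmp=4, then (((-tmp) * (c * 7)) == (3 * a)) is false, then b=4, then cur=0, then (i=-2), then cur=5, then (i=-1), then cur=10, then res=1, then (i=-1), then res=-3, then (i=0), then res=-3, then returns 3. eval_b: tmp=4, then (((-tmp) * (c * 7)) == (3 * a)) is false, then b=4, then cur=0, then (i=-2), then cur=5, then (i=-1), then cur=10, then res=1, then (i=-1), then res=-3, then (i=0), then res=-3, then returns 3. Both give 3.
Sweeping the whole domain (486 inputs) finds no disagreement.
verdict: equivalent


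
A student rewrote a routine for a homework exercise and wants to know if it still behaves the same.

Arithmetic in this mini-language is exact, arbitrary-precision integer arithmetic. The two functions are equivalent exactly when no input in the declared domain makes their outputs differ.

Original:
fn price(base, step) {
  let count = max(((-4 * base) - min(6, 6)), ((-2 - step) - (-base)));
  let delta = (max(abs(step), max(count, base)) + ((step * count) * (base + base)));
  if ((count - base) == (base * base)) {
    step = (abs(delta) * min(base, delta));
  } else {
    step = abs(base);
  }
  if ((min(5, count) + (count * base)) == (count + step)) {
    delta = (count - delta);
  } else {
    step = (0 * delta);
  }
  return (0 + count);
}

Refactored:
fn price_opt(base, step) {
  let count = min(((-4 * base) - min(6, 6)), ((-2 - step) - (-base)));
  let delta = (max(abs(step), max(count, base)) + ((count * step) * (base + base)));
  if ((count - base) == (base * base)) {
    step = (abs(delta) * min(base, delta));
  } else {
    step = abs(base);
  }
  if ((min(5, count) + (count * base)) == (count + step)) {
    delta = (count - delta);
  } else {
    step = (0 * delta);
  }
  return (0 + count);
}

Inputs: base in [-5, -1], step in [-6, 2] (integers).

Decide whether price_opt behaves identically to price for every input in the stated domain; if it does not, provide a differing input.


Evaluate both at base=-5, step=-6.
price: count becomes 14; next delta becomes 854; next ((count - base) == (base * base)) evaluates to false; next step becomes 5; next ((min(5, count) + (count * base)) == (count + step)) evaluates to false; next step becomes 0; next final value 14
price_opt: count becomes -1; next delta becomes -54; next ((count - base) == (base * base)) evaluates to false; next step becomes 5; next ((min(5, count) + (count * base)) == (count + step)) evaluates to true; next delta becomes 53; next final value -1
14 != -1, so the rewrite changes behavior.
verdict: not equivalent; witness: base=-5, step=-6


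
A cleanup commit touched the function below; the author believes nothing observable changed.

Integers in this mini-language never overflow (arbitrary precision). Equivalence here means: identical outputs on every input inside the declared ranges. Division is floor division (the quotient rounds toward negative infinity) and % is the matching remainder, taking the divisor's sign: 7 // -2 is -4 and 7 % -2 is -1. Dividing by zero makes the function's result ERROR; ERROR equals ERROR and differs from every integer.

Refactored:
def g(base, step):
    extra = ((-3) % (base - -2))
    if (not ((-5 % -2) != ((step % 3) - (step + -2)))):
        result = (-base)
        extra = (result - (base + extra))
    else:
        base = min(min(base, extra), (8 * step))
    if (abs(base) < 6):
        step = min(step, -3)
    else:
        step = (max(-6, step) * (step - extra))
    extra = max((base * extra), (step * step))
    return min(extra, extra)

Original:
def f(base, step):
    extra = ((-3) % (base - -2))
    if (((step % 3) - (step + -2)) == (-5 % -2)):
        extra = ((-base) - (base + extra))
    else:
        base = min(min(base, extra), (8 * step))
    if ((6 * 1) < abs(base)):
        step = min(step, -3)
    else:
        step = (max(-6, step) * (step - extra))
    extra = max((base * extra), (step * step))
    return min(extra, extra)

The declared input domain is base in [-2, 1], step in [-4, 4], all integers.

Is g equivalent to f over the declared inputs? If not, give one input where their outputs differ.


Try base=-1, step=-4.
f: extra := 0 | (((step % 3) - (step + -2)) == (-5 % -2)): false | base := -32 | ((6 * 1) < abs(base)): true | step := -4 | extra := 16 | result 16
g: extra := 0 | (not ((-5 % -2) != ((step % 3) - (step + -2)))): false | base := -32 | (abs(base) < 6): false | step := 16 | extra := 256 | result 256
16 against 256: the behavior changed.
verdict: not equivalent; witness: base=-1, step=-4


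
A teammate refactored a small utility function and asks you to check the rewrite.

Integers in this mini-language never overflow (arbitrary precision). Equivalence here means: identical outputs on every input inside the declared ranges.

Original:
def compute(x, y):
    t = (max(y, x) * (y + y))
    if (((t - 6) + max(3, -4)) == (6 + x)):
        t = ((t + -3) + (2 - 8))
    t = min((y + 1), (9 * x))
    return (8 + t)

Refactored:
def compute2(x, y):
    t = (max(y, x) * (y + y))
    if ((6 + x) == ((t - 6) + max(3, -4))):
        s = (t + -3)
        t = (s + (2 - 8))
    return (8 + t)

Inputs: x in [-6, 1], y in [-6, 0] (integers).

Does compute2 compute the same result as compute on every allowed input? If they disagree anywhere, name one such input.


There is a counterexample at x=-6, y=-6: -46 on one side, 80 on the other.
compute: t=72, then (((t - 6) + max(3, -4)) == (6 + x)) is false, then t=-54, then returns -46
compute2: t=72, then ((6 + x) == ((t - 6) + max(3, -4))) is false, then returns 80
verdict: not equivalent; witness: x=-6, y=-6
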